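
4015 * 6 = 24090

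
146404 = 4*36601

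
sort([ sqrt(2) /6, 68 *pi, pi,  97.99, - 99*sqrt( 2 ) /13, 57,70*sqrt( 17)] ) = [-99*sqrt(2)/13,sqrt( 2) /6,pi,  57, 97.99, 68*pi, 70*sqrt( 17)]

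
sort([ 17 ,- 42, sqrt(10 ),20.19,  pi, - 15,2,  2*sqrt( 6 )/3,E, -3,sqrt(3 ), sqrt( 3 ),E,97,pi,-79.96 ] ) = [  -  79.96,-42, - 15 , - 3,2*sqrt(6 )/3,  sqrt(3 ), sqrt( 3),2,E, E, pi,pi,sqrt( 10 ),17, 20.19,97]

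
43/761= 43/761 = 0.06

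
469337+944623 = 1413960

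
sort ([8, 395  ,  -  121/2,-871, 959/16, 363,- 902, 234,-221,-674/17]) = [ - 902, - 871,  -  221,  -  121/2,-674/17, 8,  959/16, 234,363, 395]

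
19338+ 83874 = 103212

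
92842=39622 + 53220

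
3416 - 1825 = 1591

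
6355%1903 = 646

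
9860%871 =279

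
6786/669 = 10 + 32/223 = 10.14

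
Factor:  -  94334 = -2^1*101^1*467^1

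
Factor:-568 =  - 2^3*71^1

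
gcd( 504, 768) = 24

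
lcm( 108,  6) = 108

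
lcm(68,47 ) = 3196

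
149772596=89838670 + 59933926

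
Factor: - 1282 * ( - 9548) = 12240536 = 2^3 * 7^1* 11^1 * 31^1*641^1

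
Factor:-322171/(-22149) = 3^ ( - 2 ) * 23^( - 1)*107^(  -  1)*322171^1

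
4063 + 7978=12041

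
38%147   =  38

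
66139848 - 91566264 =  - 25426416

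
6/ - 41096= - 3/20548 = - 0.00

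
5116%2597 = 2519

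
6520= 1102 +5418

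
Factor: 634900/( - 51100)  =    -  907/73 = - 73^( - 1 )  *  907^1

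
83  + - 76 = 7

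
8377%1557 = 592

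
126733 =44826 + 81907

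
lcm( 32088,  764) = 32088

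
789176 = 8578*92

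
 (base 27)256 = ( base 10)1599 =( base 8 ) 3077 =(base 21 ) 3d3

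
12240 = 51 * 240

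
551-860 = -309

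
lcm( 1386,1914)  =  40194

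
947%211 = 103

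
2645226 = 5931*446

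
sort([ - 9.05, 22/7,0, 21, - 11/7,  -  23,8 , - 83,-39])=[ - 83, - 39, - 23, - 9.05, - 11/7, 0, 22/7  ,  8,  21 ]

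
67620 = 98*690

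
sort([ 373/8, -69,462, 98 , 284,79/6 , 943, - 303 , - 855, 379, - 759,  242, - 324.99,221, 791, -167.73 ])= [ - 855, - 759, - 324.99, - 303, -167.73, -69, 79/6, 373/8,98,221, 242,284, 379, 462, 791 , 943 ] 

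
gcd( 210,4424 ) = 14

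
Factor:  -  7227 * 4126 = -2^1*3^2 * 11^1*73^1 *2063^1 = - 29818602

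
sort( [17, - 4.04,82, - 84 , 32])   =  [ - 84, - 4.04, 17,32,82] 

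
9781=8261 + 1520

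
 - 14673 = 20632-35305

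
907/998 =907/998 = 0.91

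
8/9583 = 8/9583 = 0.00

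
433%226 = 207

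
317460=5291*60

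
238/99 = 238/99=2.40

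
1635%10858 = 1635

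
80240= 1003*80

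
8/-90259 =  - 1  +  90251/90259= -  0.00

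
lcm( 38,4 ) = 76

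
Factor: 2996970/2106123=2^1*5^1  *  59^(  -  1 ) * 73^(-1)*163^( - 1 )*283^1*353^1 =998990/702041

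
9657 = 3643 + 6014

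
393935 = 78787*5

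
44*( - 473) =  - 20812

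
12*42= 504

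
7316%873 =332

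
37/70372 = 37/70372 = 0.00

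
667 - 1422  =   - 755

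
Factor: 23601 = 3^1* 7867^1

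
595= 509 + 86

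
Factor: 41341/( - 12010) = -2^( - 1 )*5^( - 1 ) * 1201^( - 1)*41341^1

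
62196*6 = 373176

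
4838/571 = 4838/571 = 8.47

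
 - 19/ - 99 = 19/99 = 0.19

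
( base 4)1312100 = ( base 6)55012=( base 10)7568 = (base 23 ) E71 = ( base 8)16620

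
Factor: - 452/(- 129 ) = 2^2*3^( - 1 )*43^( - 1)*113^1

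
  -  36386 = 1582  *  (-23)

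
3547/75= 3547/75 = 47.29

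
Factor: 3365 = 5^1*673^1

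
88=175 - 87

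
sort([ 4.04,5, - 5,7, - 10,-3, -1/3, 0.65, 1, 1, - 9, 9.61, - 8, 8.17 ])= [-10, - 9 ,  -  8, - 5, - 3, - 1/3, 0.65, 1, 1,  4.04, 5,7,8.17,9.61] 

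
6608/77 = 944/11 = 85.82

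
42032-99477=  - 57445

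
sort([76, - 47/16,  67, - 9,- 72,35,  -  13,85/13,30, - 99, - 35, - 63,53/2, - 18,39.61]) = [ - 99, - 72, - 63 , - 35, - 18, - 13, -9, - 47/16, 85/13,53/2,30,35,39.61,67,76 ] 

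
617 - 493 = 124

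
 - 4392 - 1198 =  - 5590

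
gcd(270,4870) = 10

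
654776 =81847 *8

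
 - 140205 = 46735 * (  -  3)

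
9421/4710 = 9421/4710 =2.00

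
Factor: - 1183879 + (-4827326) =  - 3^1*5^1*37^1 *10831^1 = - 6011205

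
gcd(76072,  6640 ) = 8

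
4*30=120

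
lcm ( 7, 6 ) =42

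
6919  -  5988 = 931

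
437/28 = 437/28 = 15.61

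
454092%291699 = 162393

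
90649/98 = 90649/98= 924.99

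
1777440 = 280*6348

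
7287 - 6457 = 830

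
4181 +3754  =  7935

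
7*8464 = 59248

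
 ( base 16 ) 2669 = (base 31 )a76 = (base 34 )8H7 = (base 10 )9833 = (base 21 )1165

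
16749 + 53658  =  70407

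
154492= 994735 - 840243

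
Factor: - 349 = -349^1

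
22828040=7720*2957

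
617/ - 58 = -617/58 = - 10.64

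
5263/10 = 5263/10=526.30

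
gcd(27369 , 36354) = 3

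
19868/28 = 709 +4/7 = 709.57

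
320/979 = 320/979=   0.33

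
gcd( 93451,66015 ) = 1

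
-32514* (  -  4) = 130056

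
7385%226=153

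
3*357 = 1071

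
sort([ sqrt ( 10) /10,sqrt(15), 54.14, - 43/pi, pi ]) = [ - 43/pi, sqrt(10 ) /10,pi,sqrt( 15),54.14] 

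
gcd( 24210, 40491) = 9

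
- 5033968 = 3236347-8270315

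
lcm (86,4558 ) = 4558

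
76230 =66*1155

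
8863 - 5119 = 3744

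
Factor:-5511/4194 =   -  1837/1398=-2^( - 1)*3^ (-1)*11^1*167^1*233^( - 1) 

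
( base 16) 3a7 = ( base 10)935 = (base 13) 56C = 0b1110100111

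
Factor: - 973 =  - 7^1*139^1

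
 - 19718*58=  - 1143644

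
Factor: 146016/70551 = 2^5*3^( - 1 )*13^1*67^ ( - 1)=416/201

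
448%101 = 44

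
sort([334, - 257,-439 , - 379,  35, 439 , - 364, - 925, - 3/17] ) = [ - 925, - 439,- 379 ,-364 , - 257 , -3/17,35,334 , 439] 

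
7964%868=152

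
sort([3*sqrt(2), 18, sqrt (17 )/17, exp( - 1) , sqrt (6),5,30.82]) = [sqrt( 17)/17 , exp( - 1),  sqrt(6), 3 *sqrt(2),5 , 18 , 30.82] 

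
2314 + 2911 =5225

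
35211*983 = 34612413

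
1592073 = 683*2331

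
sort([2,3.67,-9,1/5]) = [-9,1/5,2,3.67]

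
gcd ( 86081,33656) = 1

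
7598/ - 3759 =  - 3 + 3679/3759= -  2.02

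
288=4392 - 4104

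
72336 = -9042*( - 8)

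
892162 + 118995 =1011157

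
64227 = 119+64108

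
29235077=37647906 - 8412829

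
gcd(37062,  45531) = 9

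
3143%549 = 398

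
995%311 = 62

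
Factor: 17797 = 13^1 * 37^2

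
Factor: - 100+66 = - 34 = - 2^1 * 17^1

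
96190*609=58579710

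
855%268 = 51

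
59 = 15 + 44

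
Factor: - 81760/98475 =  - 16352/19695= - 2^5*3^(- 1 )*5^( - 1)*7^1 * 13^( - 1 )*73^1 * 101^(- 1) 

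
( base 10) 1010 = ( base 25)1FA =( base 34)to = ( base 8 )1762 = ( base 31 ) 11I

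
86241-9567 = 76674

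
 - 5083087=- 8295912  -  -3212825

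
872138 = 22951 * 38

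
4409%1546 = 1317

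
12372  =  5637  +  6735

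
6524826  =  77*84738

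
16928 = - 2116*( - 8 )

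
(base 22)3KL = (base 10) 1913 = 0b11101111001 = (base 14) 9a9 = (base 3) 2121212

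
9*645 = 5805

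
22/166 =11/83 = 0.13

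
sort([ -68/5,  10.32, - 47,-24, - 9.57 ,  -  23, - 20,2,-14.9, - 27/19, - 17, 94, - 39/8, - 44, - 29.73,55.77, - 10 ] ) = [ - 47 , -44, - 29.73,-24, - 23 , - 20,-17, - 14.9, - 68/5, - 10,  -  9.57, - 39/8, - 27/19,2,10.32,55.77, 94]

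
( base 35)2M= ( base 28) 38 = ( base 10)92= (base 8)134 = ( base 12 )78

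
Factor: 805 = 5^1* 7^1 * 23^1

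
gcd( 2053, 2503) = 1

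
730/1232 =365/616 = 0.59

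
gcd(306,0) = 306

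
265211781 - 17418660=247793121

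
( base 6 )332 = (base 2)10000000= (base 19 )6e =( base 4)2000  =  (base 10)128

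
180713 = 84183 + 96530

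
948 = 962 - 14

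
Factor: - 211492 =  -2^2*37^1 * 1429^1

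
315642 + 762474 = 1078116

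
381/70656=127/23552 =0.01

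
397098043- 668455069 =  - 271357026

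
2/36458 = 1/18229 = 0.00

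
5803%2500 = 803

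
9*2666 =23994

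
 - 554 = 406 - 960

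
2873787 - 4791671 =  - 1917884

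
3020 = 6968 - 3948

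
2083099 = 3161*659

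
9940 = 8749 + 1191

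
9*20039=180351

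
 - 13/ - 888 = 13/888=0.01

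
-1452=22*( - 66)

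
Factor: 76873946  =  2^1*38436973^1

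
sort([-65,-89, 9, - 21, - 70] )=[ - 89,-70,  -  65,  -  21,9]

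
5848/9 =5848/9 = 649.78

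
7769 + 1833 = 9602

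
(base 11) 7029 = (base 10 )9348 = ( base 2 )10010010000100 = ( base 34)82w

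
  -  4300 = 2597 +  - 6897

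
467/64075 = 467/64075  =  0.01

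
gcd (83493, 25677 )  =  9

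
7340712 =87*84376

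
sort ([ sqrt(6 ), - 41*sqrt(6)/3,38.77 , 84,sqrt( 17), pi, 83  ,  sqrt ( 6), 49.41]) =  [ - 41*sqrt(6)/3, sqrt( 6), sqrt( 6), pi, sqrt(17), 38.77, 49.41, 83, 84]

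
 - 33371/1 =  - 33371 = - 33371.00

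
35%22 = 13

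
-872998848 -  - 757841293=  - 115157555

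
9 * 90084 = 810756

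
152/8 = 19 = 19.00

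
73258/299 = 73258/299 =245.01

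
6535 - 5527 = 1008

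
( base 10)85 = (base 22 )3J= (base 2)1010101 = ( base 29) 2r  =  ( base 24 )3d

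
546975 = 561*975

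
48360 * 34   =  1644240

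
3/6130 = 3/6130 = 0.00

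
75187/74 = 1016 + 3/74 = 1016.04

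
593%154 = 131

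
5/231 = 5/231 =0.02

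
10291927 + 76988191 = 87280118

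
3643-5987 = -2344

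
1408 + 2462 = 3870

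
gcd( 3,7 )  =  1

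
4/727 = 4/727 = 0.01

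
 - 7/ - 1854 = 7/1854  =  0.00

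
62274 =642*97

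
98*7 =686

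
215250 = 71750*3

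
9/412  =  9/412  =  0.02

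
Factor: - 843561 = -3^3*157^1 * 199^1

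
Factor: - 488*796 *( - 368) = 2^9 * 23^1*61^1*199^1 = 142948864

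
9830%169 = 28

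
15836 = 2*7918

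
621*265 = 164565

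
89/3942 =89/3942 = 0.02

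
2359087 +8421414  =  10780501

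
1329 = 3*443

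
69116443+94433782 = 163550225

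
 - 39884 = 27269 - 67153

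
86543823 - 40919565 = 45624258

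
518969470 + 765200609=1284170079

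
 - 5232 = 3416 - 8648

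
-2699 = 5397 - 8096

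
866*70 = 60620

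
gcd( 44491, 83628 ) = 1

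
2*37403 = 74806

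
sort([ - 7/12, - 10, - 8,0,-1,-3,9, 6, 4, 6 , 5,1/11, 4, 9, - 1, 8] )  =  [- 10, - 8, - 3, - 1, - 1, - 7/12, 0, 1/11, 4, 4,5, 6, 6,8, 9, 9]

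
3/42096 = 1/14032=0.00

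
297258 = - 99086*(-3)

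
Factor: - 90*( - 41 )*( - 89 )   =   - 328410=- 2^1*3^2* 5^1*41^1 * 89^1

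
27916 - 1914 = 26002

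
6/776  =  3/388= 0.01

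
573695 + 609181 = 1182876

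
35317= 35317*1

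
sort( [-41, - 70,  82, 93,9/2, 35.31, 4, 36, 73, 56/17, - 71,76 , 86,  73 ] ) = [  -  71,  -  70, - 41,56/17, 4 , 9/2,35.31,36,73,  73,76,82, 86,93]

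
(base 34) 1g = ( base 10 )50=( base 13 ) 3b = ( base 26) 1o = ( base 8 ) 62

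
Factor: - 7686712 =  - 2^3*11^1* 113^1*773^1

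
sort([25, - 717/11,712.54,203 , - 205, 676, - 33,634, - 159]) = [-205  , - 159, - 717/11, - 33,25,  203,634,676 , 712.54]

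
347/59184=347/59184 = 0.01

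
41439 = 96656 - 55217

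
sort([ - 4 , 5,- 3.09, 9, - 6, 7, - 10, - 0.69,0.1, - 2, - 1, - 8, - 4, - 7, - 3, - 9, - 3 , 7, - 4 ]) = [ - 10, - 9, - 8, - 7, - 6, - 4, - 4, - 4, - 3.09, - 3, - 3, - 2,  -  1,- 0.69,0.1,5,7, 7 , 9 ] 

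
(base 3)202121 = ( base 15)271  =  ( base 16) 22c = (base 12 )3A4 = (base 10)556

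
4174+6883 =11057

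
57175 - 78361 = -21186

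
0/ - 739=0/1 = - 0.00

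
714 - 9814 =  - 9100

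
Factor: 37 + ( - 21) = 2^4 =16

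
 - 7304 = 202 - 7506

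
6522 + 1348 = 7870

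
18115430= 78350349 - 60234919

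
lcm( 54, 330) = 2970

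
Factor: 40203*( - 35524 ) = - 2^2 * 3^3*83^1*107^1*1489^1 = - 1428171372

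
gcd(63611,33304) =1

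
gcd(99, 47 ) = 1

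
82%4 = 2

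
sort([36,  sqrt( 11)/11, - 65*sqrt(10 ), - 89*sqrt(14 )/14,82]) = [ - 65*sqrt( 10), - 89*sqrt(14)/14, sqrt(11)/11,36, 82 ]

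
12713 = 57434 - 44721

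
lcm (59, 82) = 4838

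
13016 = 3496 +9520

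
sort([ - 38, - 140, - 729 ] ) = [ - 729, - 140,-38] 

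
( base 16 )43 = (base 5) 232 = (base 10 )67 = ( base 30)27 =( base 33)21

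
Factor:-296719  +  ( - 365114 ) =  - 3^2*151^1 * 487^1 = -  661833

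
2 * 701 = 1402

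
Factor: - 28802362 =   -  2^1*67^1*214943^1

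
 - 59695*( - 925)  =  55217875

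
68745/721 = 68745/721 = 95.35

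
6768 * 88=595584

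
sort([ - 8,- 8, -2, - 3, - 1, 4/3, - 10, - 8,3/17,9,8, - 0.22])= [ - 10,-8,  -  8  , - 8, - 3, - 2, - 1, - 0.22, 3/17,4/3,8,9 ] 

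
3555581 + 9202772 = 12758353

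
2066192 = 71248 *29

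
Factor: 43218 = 2^1 * 3^2*7^4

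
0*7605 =0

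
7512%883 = 448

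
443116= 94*4714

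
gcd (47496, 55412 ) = 7916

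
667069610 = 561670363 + 105399247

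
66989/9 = 66989/9 =7443.22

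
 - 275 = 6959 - 7234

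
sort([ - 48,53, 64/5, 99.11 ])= [ - 48, 64/5, 53,  99.11 ] 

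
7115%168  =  59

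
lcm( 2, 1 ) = 2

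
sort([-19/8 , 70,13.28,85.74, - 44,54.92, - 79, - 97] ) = [ - 97, - 79, - 44, - 19/8, 13.28, 54.92,70,  85.74]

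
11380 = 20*569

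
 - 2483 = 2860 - 5343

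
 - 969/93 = -11 + 18/31 = - 10.42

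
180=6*30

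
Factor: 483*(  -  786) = -379638 = - 2^1*3^2*7^1*23^1* 131^1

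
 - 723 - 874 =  - 1597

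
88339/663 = 88339/663 = 133.24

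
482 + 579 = 1061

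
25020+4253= 29273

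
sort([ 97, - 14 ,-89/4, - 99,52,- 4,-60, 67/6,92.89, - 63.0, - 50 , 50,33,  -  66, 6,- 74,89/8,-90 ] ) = [ - 99, - 90,  -  74 , - 66, - 63.0,- 60, - 50, - 89/4, - 14,- 4 , 6,89/8,67/6,33, 50,52,92.89,97 ] 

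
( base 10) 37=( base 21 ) 1g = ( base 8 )45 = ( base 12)31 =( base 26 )1b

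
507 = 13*39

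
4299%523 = 115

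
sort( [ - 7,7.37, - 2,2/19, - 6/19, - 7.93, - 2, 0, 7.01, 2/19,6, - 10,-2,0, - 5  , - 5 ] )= [ - 10, - 7.93, - 7,-5, - 5,-2, - 2, - 2 , - 6/19, 0, 0,2/19 , 2/19 , 6,7.01, 7.37]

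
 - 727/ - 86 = 727/86 = 8.45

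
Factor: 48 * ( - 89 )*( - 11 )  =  46992=2^4 * 3^1*11^1*89^1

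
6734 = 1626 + 5108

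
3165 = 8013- 4848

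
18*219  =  3942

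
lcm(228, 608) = 1824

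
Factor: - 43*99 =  - 3^2* 11^1*43^1 = - 4257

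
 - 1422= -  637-785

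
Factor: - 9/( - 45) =5^(-1) = 1/5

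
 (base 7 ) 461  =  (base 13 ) 155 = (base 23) a9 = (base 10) 239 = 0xEF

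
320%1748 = 320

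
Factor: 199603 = 199603^1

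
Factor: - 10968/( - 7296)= 457/304 = 2^( - 4) * 19^( - 1)* 457^1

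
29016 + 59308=88324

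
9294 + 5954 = 15248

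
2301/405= 5 + 92/135 =5.68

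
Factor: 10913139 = 3^2*79^1*15349^1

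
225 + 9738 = 9963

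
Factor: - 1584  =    -  2^4*3^2*11^1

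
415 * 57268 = 23766220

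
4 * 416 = 1664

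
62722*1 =62722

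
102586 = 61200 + 41386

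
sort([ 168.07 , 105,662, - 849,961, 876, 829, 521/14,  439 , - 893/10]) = [ - 849, - 893/10,521/14,105,168.07, 439,662,829  ,  876,961] 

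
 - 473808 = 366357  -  840165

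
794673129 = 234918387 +559754742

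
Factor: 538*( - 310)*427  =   - 2^2*5^1*7^1*31^1*61^1*269^1 = - 71215060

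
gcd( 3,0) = 3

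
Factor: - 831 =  - 3^1*277^1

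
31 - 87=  - 56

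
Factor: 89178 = 2^1 * 3^1*89^1 * 167^1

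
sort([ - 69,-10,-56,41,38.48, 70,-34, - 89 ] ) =[- 89, - 69, - 56 , - 34, - 10,38.48,41,70 ]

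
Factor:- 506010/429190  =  -303/257 = - 3^1 * 101^1*257^(-1 ) 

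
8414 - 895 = 7519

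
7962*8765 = 69786930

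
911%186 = 167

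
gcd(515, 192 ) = 1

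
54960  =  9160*6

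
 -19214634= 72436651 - 91651285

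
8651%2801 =248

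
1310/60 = 21 + 5/6=21.83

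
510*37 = 18870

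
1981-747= 1234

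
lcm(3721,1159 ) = 70699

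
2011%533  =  412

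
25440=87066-61626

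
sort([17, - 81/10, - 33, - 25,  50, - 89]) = [-89, - 33, - 25 , - 81/10, 17, 50 ]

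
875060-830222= 44838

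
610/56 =305/28 = 10.89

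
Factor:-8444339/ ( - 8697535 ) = 5^( - 1) * 7^(- 1 ) * 11^( - 1 ) * 19^( - 1) * 29^(  -  1)*41^( - 1 )*109^1 * 77471^1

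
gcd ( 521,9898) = 1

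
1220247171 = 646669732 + 573577439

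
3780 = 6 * 630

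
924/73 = 924/73 = 12.66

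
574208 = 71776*8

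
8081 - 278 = 7803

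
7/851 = 7/851 = 0.01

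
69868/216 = 323 + 25/54= 323.46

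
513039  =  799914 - 286875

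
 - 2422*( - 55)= 133210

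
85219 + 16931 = 102150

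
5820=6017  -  197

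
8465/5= 1693 = 1693.00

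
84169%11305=5034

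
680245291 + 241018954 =921264245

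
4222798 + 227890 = 4450688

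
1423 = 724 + 699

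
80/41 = 1  +  39/41 = 1.95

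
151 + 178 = 329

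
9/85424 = 9/85424 = 0.00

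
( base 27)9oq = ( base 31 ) 7gc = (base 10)7235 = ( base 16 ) 1C43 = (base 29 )8he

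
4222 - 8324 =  - 4102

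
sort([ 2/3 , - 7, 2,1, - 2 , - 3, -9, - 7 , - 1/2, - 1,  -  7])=[ - 9, - 7, - 7, - 7,  -  3,-2,-1, - 1/2,2/3,1, 2 ]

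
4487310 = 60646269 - 56158959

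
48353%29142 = 19211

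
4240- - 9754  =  13994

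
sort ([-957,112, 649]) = [ - 957, 112, 649]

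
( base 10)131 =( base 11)10a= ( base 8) 203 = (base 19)6h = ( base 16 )83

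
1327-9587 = - 8260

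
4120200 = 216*19075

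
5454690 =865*6306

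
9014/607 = 14 + 516/607 = 14.85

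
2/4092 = 1/2046 = 0.00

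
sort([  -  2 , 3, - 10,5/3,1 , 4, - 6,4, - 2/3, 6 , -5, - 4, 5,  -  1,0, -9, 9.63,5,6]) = [ - 10, -9, - 6,-5,  -  4,  -  2, - 1 ,- 2/3, 0 , 1 , 5/3 , 3, 4,4,5, 5,6,6  ,  9.63]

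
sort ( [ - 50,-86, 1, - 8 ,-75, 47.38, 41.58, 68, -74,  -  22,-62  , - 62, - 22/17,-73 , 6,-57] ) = [  -  86,-75 ,  -  74,-73, - 62,  -  62 , - 57, - 50, - 22, - 8,-22/17 , 1,6,  41.58,47.38,  68 ] 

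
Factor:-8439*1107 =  - 9341973  =  - 3^4*29^1* 41^1*97^1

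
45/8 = 5 + 5/8 = 5.62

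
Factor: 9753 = 3^1*3251^1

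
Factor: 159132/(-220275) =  - 596/825  =  - 2^2*3^( - 1 )*5^( - 2 )*11^( - 1)*149^1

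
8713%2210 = 2083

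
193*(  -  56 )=-10808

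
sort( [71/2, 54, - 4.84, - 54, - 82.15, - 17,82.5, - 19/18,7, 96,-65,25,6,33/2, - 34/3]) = [ - 82.15, - 65, - 54, - 17, - 34/3, - 4.84, - 19/18,6,7, 33/2,25 , 71/2,  54 , 82.5,96 ] 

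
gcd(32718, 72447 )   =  2337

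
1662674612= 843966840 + 818707772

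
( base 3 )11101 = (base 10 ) 118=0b1110110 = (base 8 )166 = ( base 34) 3G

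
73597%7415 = 6862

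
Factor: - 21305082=-2^1*3^1*29^1*122443^1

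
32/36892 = 8/9223 =0.00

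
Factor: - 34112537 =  -283^1*120539^1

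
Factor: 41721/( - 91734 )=- 2^( - 1 )*13907^1 * 15289^( - 1 )  =  - 13907/30578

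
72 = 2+70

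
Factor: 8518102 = 2^1*1319^1*3229^1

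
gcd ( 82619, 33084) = 1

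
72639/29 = 2504 + 23/29=2504.79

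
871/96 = 9+ 7/96 = 9.07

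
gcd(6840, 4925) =5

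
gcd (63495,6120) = 765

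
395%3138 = 395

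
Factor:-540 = -2^2 * 3^3*5^1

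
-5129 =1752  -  6881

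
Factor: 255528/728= 3^3* 13^1 = 351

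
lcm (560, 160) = 1120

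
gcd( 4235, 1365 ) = 35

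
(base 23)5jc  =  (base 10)3094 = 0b110000010110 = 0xC16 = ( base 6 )22154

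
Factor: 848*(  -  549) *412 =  - 2^6*3^2 * 53^1*61^1*103^1 = - 191807424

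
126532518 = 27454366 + 99078152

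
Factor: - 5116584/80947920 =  - 213191/3372830 = - 2^ ( - 1 )*5^( - 1 ) * 11^1*19381^1*337283^( - 1) 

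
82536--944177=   1026713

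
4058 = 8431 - 4373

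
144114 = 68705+75409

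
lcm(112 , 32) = 224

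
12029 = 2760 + 9269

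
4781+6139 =10920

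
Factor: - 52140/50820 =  - 79/77=- 7^( - 1)* 11^(-1)*79^1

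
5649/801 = 7 + 14/267 = 7.05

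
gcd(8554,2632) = 658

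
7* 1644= 11508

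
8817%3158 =2501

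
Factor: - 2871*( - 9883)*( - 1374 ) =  - 2^1*3^3*11^1*29^1  *229^1*9883^1 = -38986003782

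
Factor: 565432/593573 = 2^3*7^1*23^1*439^1*593573^( - 1)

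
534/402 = 1 + 22/67 = 1.33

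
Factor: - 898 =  - 2^1 * 449^1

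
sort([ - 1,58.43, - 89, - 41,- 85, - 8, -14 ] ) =[ - 89,-85,-41, - 14, - 8, - 1,58.43] 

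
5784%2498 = 788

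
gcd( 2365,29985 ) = 5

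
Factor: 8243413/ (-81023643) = - 3^(- 2)* 79^1 * 389^( - 1)*23143^( - 1 )  *  104347^1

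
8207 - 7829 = 378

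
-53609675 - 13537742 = -67147417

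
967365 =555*1743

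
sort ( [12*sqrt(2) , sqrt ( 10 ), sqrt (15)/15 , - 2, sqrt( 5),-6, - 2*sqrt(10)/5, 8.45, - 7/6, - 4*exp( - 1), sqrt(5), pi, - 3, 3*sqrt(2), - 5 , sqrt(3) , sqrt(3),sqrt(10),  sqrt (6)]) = [ -6,- 5, - 3,- 2, - 4* exp( - 1), - 2*sqrt( 10)/5,-7/6,sqrt(15 ) /15,sqrt(3),sqrt(3 ), sqrt(5) , sqrt (5),sqrt (6), pi, sqrt (10),sqrt( 10), 3*sqrt( 2 ),8.45, 12* sqrt(2) ]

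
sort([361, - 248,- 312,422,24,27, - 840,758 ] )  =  [ - 840, - 312,-248,24, 27, 361,  422,758]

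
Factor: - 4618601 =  - 13^2*27329^1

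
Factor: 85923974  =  2^1 * 42961987^1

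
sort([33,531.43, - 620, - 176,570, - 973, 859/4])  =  [ - 973 , - 620, - 176,33, 859/4, 531.43,570]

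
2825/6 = 2825/6 = 470.83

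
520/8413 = 520/8413=0.06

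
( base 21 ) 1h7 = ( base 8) 1445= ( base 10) 805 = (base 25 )175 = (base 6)3421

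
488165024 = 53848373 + 434316651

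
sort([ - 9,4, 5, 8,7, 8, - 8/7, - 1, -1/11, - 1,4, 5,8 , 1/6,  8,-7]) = [-9, - 7 , - 8/7, - 1, - 1, - 1/11 , 1/6,4,4,5,5,7,8, 8 , 8,8]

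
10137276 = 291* 34836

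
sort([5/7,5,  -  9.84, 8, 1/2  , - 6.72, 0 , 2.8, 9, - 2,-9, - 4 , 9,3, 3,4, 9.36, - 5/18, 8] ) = [- 9.84,  -  9, - 6.72,  -  4,-2, - 5/18, 0, 1/2, 5/7, 2.8, 3, 3, 4, 5, 8,8, 9,  9, 9.36]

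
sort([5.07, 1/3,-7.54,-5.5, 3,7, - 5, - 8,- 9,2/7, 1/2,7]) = [ - 9 ,  -  8, - 7.54,-5.5, - 5, 2/7,1/3,1/2, 3, 5.07, 7, 7 ] 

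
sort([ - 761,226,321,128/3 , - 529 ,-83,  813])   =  [ - 761 , - 529 ,  -  83,  128/3,226,  321, 813 ]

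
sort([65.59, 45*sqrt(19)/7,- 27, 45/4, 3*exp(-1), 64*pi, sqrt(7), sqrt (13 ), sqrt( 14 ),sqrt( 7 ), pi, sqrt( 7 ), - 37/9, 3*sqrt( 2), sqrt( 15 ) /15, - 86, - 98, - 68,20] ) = [ - 98, - 86, - 68, - 27, - 37/9,sqrt( 15)/15,  3 *exp ( - 1 ),sqrt(7 ), sqrt(7 ), sqrt( 7 ),pi,sqrt( 13 ),  sqrt(14 ),3 *sqrt( 2), 45/4,20,45*sqrt( 19)/7, 65.59, 64 * pi ]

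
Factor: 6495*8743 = 3^1*5^1*7^1*433^1*1249^1 = 56785785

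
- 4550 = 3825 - 8375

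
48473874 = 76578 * 633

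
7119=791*9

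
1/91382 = 1/91382 =0.00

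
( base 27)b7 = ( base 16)130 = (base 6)1224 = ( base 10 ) 304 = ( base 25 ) c4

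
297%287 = 10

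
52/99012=13/24753 = 0.00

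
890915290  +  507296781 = 1398212071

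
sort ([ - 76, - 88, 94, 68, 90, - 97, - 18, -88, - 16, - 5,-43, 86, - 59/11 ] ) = [ -97,-88,- 88,-76,-43, - 18,-16,  -  59/11,-5,  68,  86,90, 94]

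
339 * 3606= 1222434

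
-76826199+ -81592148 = -158418347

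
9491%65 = 1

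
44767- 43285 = 1482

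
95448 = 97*984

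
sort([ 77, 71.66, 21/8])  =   [ 21/8,71.66,77 ]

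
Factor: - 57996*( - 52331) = 2^2*3^4*43^1*179^1*  1217^1=3034988676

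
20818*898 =18694564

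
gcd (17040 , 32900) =20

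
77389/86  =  77389/86 = 899.87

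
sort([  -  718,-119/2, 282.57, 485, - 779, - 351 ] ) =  [  -  779,-718 , -351, - 119/2, 282.57,485]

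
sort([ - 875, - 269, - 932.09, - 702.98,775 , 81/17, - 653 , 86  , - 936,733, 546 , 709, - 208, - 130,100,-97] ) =[  -  936, - 932.09, - 875, - 702.98 ,-653 , - 269, - 208,-130, - 97,81/17 , 86, 100, 546, 709, 733, 775]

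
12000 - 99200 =- 87200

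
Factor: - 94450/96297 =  - 2^1* 3^( - 1 )*5^2*1889^1*32099^( -1) 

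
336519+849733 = 1186252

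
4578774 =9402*487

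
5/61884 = 5/61884 =0.00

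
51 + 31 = 82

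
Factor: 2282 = 2^1*7^1*163^1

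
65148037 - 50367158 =14780879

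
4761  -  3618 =1143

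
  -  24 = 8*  ( - 3)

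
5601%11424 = 5601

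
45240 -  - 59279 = 104519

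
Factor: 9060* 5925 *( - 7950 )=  - 426759975000 = - 2^3*3^3*5^5 * 53^1*79^1 *151^1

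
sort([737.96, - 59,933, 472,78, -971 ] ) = [ - 971, - 59,78,472,737.96,933 ] 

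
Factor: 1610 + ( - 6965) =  - 5355  =  -3^2*5^1*7^1*17^1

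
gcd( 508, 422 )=2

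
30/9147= 10/3049 = 0.00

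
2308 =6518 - 4210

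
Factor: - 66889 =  - 66889^1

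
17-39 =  - 22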